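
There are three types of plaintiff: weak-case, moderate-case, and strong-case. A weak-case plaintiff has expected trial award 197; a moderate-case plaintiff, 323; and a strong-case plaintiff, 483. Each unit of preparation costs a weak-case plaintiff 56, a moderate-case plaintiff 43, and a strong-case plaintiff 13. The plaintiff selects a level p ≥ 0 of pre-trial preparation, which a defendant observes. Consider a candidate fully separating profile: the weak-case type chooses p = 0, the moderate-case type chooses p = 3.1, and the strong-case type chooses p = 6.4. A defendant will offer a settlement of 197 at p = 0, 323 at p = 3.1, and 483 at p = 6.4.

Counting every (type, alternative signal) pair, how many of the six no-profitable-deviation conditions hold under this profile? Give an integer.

Weak-case (own payoff 197): to p=3.1 gives 323 − 56×3.1 = 149.4 → no gain ✓; to p=6.4 gives 483 − 56×6.4 = 124.6 → no gain ✓.
Moderate-case (own payoff 323 − 43×3.1 = 189.7): to p=0 gives 197 → profitable ✗; to p=6.4 gives 483 − 43×6.4 = 207.8 → profitable ✗.
Strong-case (own payoff 483 − 13×6.4 = 399.8): to p=0 gives 197 → no gain ✓; to p=3.1 gives 323 − 13×3.1 = 282.7 → no gain ✓.
4 of the 6 constraints hold; not an equilibrium.

4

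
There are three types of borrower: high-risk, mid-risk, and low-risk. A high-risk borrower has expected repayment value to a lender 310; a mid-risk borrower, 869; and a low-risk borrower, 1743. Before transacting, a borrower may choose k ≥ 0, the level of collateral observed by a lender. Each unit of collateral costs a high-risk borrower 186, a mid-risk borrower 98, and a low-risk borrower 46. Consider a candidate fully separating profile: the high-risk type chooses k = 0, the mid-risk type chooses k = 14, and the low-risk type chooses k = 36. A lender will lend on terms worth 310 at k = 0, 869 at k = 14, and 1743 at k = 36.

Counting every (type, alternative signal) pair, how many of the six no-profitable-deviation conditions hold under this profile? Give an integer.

Mid-risk (own payoff 869 − 98×14 = -503): to k=0 gives 310 → profitable ✗; to k=36 gives 1743 − 98×36 = -1785 → no gain ✓.
High-risk (own payoff 310): to k=14 gives 869 − 186×14 = -1735 → no gain ✓; to k=36 gives 1743 − 186×36 = -4953 → no gain ✓.
Low-risk (own payoff 1743 − 46×36 = 87): to k=0 gives 310 → profitable ✗; to k=14 gives 869 − 46×14 = 225 → profitable ✗.
3 of the 6 constraints hold; not an equilibrium.

3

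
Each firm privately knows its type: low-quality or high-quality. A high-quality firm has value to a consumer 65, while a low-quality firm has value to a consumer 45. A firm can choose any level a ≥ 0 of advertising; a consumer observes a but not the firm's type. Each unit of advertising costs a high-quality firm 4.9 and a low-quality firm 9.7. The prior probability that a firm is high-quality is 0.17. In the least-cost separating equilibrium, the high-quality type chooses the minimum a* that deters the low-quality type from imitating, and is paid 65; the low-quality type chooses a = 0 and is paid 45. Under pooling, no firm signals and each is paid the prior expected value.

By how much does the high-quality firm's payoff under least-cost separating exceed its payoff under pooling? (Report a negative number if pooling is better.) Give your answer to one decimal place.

6.5

Least-cost separating signal: a* solves 45 = 65 − 9.7·a*, so a* = (65 − 45)/9.7 ≈ 2.0619.
High-quality type's separating payoff: 65 − 4.9 × a* = 65 − 4.9 × (65 − 45)/9.7 = 65 − 98/9.7 ≈ 54.897.
Pooling payoff: 0.17 × 65 + 0.83 × 45 = 48.4.
Difference: 54.897 − 48.4 = 6.497, i.e. 6.5 to one decimal place.
The high-quality type prefers to separate.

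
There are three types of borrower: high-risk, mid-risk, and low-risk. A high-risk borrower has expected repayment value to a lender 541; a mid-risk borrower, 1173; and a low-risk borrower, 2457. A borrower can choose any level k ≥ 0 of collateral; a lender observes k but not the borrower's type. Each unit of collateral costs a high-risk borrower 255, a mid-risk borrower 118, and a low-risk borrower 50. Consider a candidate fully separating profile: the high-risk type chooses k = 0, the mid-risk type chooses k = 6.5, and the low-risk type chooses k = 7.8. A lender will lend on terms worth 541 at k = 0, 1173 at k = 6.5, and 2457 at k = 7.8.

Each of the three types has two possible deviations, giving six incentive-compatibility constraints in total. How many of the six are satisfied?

High-risk (own payoff 541): to k=6.5 gives 1173 − 255×6.5 = -484.5 → no gain ✓; to k=7.8 gives 2457 − 255×7.8 = 468 → no gain ✓.
Mid-risk (own payoff 1173 − 118×6.5 = 406): to k=0 gives 541 → profitable ✗; to k=7.8 gives 2457 − 118×7.8 = 1536.6 → profitable ✗.
Low-risk (own payoff 2457 − 50×7.8 = 2067): to k=0 gives 541 → no gain ✓; to k=6.5 gives 1173 − 50×6.5 = 848 → no gain ✓.
4 of the 6 constraints hold; not an equilibrium.

4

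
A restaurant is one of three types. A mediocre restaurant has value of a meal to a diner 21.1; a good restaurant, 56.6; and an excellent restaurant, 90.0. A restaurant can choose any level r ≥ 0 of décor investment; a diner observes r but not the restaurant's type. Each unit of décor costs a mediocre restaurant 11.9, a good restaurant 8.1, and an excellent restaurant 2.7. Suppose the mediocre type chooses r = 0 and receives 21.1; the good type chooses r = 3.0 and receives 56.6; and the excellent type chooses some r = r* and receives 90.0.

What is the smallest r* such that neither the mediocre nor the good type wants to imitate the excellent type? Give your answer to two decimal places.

Good type (on-path payoff 56.6 − 8.1×3.0 = 32.3) won't mimic when 32.3 ≥ 90.0 − 8.1·r*, i.e. r* ≥ 7.12.
Mediocre type (on-path payoff 21.1) won't mimic when 21.1 ≥ 90.0 − 11.9·r*, i.e. r* ≥ 5.79.
Both must hold, so r* = max(5.79, 7.12) = 7.12. The good type's constraint binds.

7.12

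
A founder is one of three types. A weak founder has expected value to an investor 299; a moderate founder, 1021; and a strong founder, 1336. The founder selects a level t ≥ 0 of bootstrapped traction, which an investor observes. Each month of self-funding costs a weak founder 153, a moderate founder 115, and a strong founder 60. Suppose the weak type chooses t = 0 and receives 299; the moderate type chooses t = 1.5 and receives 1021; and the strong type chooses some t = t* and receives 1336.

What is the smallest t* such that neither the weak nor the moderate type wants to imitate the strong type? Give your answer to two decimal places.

Weak type (on-path payoff 299) won't mimic when 299 ≥ 1336 − 153·t*, i.e. t* ≥ 6.78.
Moderate type (on-path payoff 1021 − 115×1.5 = 848.5) won't mimic when 848.5 ≥ 1336 − 115·t*, i.e. t* ≥ 4.24.
Both must hold, so t* = max(6.78, 4.24) = 6.78. The weak type's constraint binds.

6.78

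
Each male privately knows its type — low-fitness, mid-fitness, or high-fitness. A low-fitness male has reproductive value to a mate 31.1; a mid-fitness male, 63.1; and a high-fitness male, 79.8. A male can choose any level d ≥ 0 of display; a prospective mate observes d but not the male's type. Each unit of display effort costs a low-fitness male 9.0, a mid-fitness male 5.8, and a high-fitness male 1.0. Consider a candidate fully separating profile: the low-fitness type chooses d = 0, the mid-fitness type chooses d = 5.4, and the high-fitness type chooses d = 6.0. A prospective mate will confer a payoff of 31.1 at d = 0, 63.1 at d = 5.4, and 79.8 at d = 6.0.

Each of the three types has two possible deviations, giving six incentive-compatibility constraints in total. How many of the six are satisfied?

5

Mid-fitness (own payoff 63.1 − 5.8×5.4 = 31.78): to d=0 gives 31.1 → no gain ✓; to d=6.0 gives 79.8 − 5.8×6.0 = 45 → profitable ✗.
Low-fitness (own payoff 31.1): to d=5.4 gives 63.1 − 9.0×5.4 = 14.5 → no gain ✓; to d=6.0 gives 79.8 − 9.0×6.0 = 25.8 → no gain ✓.
High-fitness (own payoff 79.8 − 1.0×6.0 = 73.8): to d=0 gives 31.1 → no gain ✓; to d=5.4 gives 63.1 − 1.0×5.4 = 57.7 → no gain ✓.
5 of the 6 constraints hold; not an equilibrium.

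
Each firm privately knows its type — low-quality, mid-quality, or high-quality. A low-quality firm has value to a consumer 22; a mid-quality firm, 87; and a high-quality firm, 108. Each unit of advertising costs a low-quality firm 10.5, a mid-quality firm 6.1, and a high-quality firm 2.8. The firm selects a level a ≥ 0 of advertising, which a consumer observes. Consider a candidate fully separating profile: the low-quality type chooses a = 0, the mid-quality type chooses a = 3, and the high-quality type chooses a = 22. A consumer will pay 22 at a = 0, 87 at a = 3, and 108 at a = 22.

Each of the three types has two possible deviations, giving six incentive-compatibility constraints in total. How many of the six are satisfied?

4

Low-quality (own payoff 22): to a=3 gives 87 − 10.5×3 = 55.5 → profitable ✗; to a=22 gives 108 − 10.5×22 = -123 → no gain ✓.
Mid-quality (own payoff 87 − 6.1×3 = 68.7): to a=0 gives 22 → no gain ✓; to a=22 gives 108 − 6.1×22 = -26.2 → no gain ✓.
High-quality (own payoff 108 − 2.8×22 = 46.4): to a=0 gives 22 → no gain ✓; to a=3 gives 87 − 2.8×3 = 78.6 → profitable ✗.
4 of the 6 constraints hold; not an equilibrium.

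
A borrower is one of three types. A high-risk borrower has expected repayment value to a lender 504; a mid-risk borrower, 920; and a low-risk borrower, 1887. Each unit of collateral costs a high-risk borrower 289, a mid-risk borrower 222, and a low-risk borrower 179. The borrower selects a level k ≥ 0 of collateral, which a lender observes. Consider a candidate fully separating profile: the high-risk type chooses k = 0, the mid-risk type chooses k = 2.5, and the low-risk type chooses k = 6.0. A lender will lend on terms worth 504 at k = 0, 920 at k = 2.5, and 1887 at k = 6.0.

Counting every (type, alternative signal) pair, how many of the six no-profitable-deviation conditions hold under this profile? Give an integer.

4

High-risk (own payoff 504): to k=2.5 gives 920 − 289×2.5 = 197.5 → no gain ✓; to k=6.0 gives 1887 − 289×6.0 = 153 → no gain ✓.
Mid-risk (own payoff 920 − 222×2.5 = 365): to k=0 gives 504 → profitable ✗; to k=6.0 gives 1887 − 222×6.0 = 555 → profitable ✗.
Low-risk (own payoff 1887 − 179×6.0 = 813): to k=0 gives 504 → no gain ✓; to k=2.5 gives 920 − 179×2.5 = 472.5 → no gain ✓.
4 of the 6 constraints hold; not an equilibrium.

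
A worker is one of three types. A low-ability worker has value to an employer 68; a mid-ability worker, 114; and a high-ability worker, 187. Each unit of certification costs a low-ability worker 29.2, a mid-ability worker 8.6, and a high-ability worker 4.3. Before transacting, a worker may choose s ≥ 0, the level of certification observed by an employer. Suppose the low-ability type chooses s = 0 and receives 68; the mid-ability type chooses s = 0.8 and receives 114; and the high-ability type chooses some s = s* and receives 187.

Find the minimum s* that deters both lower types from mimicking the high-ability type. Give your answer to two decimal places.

Low-ability type (on-path payoff 68) won't mimic when 68 ≥ 187 − 29.2·s*, i.e. s* ≥ 4.08.
Mid-ability type (on-path payoff 114 − 8.6×0.8 = 107.12) won't mimic when 107.12 ≥ 187 − 8.6·s*, i.e. s* ≥ 9.29.
Both must hold, so s* = max(4.08, 9.29) = 9.29. The mid-ability type's constraint binds.

9.29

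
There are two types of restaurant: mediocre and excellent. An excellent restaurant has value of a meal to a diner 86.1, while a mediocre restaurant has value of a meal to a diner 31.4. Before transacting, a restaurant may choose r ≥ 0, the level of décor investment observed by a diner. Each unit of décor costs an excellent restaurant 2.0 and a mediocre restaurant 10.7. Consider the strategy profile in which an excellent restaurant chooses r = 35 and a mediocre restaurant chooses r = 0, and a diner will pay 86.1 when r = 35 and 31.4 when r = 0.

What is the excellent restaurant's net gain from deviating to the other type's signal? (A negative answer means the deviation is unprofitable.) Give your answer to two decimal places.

15.30

Playing r = 35 the excellent restaurant receives 86.1 − 2.0 × 35 = 16.1.
Deviating to r = 0 yields 31.4 instead.
Gain from deviating: 31.4 − 16.1 = 15.30.
The gain is positive, so the excellent type's incentive-compatibility constraint is violated — this profile is not a separating equilibrium.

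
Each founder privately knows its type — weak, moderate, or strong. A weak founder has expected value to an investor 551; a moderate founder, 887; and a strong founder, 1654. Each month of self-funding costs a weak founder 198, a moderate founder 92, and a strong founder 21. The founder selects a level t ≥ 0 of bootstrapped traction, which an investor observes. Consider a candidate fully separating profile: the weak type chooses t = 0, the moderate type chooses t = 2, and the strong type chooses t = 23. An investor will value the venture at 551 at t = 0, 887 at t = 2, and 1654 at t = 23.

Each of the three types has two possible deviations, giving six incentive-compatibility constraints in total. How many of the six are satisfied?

6

Moderate (own payoff 887 − 92×2 = 703): to t=0 gives 551 → no gain ✓; to t=23 gives 1654 − 92×23 = -462 → no gain ✓.
Strong (own payoff 1654 − 21×23 = 1171): to t=0 gives 551 → no gain ✓; to t=2 gives 887 − 21×2 = 845 → no gain ✓.
Weak (own payoff 551): to t=2 gives 887 − 198×2 = 491 → no gain ✓; to t=23 gives 1654 − 198×23 = -2900 → no gain ✓.
6 of the 6 constraints hold; this profile is a separating equilibrium.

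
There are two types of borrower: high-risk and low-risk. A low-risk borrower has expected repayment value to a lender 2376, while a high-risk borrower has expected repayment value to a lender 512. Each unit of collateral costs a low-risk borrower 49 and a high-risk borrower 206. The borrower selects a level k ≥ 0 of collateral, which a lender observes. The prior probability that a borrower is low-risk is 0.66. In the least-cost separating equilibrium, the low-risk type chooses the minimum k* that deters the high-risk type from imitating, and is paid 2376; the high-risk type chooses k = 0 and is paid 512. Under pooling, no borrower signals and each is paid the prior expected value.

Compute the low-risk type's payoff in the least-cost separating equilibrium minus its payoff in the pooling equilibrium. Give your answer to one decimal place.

Least-cost separating signal: k* solves 512 = 2376 − 206·k*, so k* = (2376 − 512)/206 ≈ 9.0485.
Low-risk type's separating payoff: 2376 − 49 × k* = 2376 − 49 × (2376 − 512)/206 = 2376 − 91336/206 ≈ 1932.621.
Pooling payoff: 0.66 × 2376 + 0.34 × 512 = 1742.24.
Difference: 1932.621 − 1742.24 = 190.381, i.e. 190.4 to one decimal place.
The low-risk type prefers to separate.

190.4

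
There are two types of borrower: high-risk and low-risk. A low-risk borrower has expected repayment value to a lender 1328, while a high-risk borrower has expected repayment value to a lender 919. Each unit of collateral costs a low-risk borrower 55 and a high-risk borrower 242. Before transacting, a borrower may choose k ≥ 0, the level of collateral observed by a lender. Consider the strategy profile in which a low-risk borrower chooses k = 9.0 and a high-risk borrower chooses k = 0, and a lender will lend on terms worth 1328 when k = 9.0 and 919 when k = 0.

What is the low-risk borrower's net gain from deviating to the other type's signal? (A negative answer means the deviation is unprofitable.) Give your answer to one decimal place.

86.0

Playing k = 9.0 the low-risk borrower receives 1328 − 55 × 9.0 = 833.
Deviating to k = 0 yields 919 instead.
Gain from deviating: 919 − 833 = 86.0.
The gain is positive, so the low-risk type's incentive-compatibility constraint is violated — this profile is not a separating equilibrium.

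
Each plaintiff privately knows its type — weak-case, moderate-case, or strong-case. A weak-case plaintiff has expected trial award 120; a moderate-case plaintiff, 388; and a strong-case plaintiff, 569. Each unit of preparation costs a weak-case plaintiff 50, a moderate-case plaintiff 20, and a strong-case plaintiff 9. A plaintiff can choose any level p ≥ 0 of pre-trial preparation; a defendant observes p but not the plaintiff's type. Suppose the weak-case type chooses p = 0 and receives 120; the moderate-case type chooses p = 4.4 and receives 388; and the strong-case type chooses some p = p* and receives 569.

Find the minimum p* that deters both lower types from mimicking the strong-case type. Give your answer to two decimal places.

Moderate-case type (on-path payoff 388 − 20×4.4 = 300) won't mimic when 300 ≥ 569 − 20·p*, i.e. p* ≥ 13.45.
Weak-case type (on-path payoff 120) won't mimic when 120 ≥ 569 − 50·p*, i.e. p* ≥ 8.98.
Both must hold, so p* = max(8.98, 13.45) = 13.45. The moderate-case type's constraint binds.

13.45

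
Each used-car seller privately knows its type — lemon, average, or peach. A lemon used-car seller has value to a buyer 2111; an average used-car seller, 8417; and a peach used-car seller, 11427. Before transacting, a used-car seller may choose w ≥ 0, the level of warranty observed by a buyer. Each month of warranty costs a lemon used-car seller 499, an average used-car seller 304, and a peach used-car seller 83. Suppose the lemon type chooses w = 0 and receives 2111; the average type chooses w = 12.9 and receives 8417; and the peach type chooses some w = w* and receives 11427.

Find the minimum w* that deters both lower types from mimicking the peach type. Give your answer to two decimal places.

22.80

Lemon type (on-path payoff 2111) won't mimic when 2111 ≥ 11427 − 499·w*, i.e. w* ≥ 18.67.
Average type (on-path payoff 8417 − 304×12.9 = 4495.4) won't mimic when 4495.4 ≥ 11427 − 304·w*, i.e. w* ≥ 22.80.
Both must hold, so w* = max(18.67, 22.80) = 22.80. The average type's constraint binds.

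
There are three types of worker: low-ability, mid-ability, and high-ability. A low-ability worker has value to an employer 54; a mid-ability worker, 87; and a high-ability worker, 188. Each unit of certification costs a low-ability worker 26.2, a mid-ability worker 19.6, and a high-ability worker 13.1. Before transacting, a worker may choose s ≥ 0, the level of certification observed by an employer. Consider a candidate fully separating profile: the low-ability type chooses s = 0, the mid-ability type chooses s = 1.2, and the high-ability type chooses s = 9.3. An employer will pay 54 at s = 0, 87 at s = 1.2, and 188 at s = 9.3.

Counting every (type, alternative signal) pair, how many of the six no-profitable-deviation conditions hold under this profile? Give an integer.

Low-ability (own payoff 54): to s=1.2 gives 87 − 26.2×1.2 = 55.56 → profitable ✗; to s=9.3 gives 188 − 26.2×9.3 = -55.66 → no gain ✓.
High-ability (own payoff 188 − 13.1×9.3 = 66.17): to s=0 gives 54 → no gain ✓; to s=1.2 gives 87 − 13.1×1.2 = 71.28 → profitable ✗.
Mid-ability (own payoff 87 − 19.6×1.2 = 63.48): to s=0 gives 54 → no gain ✓; to s=9.3 gives 188 − 19.6×9.3 = 5.72 → no gain ✓.
4 of the 6 constraints hold; not an equilibrium.

4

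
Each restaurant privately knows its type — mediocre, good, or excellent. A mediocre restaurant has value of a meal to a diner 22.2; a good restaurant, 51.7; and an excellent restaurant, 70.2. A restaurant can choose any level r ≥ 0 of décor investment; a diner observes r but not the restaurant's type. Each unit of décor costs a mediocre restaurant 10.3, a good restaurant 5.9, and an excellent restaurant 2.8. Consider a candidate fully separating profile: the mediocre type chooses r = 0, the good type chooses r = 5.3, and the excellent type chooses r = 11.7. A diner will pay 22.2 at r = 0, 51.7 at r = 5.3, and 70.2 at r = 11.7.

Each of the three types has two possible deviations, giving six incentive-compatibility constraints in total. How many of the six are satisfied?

5

Excellent (own payoff 70.2 − 2.8×11.7 = 37.44): to r=0 gives 22.2 → no gain ✓; to r=5.3 gives 51.7 − 2.8×5.3 = 36.86 → no gain ✓.
Good (own payoff 51.7 − 5.9×5.3 = 20.43): to r=0 gives 22.2 → profitable ✗; to r=11.7 gives 70.2 − 5.9×11.7 = 1.17 → no gain ✓.
Mediocre (own payoff 22.2): to r=5.3 gives 51.7 − 10.3×5.3 = -2.89 → no gain ✓; to r=11.7 gives 70.2 − 10.3×11.7 = -50.31 → no gain ✓.
5 of the 6 constraints hold; not an equilibrium.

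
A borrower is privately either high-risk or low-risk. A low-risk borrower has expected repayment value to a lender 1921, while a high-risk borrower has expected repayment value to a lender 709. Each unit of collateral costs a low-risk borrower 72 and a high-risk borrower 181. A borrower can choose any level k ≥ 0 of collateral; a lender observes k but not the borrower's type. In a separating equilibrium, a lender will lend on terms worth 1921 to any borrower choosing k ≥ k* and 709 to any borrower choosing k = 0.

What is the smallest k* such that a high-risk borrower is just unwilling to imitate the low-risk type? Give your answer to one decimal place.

6.7

A high-risk borrower choosing k = 0 receives 709.
Imitating at k* instead would pay 1921 at cost 181·k*, netting 1921 − 181·k*.
Indifference: 709 = 1921 − 181·k*, so k* = (1921 − 709) / 181 ≈ 6.7.
At k* the high-risk type's incentive constraint just binds; the low-risk type strictly prefers k* since its per-unit cost is lower.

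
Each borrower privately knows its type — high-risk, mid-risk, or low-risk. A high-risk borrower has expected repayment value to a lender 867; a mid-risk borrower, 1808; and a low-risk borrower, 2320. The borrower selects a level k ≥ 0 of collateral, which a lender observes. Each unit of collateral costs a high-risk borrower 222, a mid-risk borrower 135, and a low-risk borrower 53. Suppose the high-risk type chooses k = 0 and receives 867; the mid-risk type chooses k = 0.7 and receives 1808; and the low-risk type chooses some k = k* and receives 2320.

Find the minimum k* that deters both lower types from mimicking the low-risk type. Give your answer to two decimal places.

6.55

Mid-risk type (on-path payoff 1808 − 135×0.7 = 1713.5) won't mimic when 1713.5 ≥ 2320 − 135·k*, i.e. k* ≥ 4.49.
High-risk type (on-path payoff 867) won't mimic when 867 ≥ 2320 − 222·k*, i.e. k* ≥ 6.55.
Both must hold, so k* = max(6.55, 4.49) = 6.55. The high-risk type's constraint binds.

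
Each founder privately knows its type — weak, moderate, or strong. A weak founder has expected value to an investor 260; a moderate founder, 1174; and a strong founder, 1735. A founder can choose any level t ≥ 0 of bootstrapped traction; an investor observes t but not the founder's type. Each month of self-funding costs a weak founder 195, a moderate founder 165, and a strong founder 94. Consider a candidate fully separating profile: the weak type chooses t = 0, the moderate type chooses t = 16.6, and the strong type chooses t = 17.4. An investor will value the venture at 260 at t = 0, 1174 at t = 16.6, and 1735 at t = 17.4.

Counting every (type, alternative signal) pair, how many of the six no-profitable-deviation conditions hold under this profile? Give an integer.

3

Strong (own payoff 1735 − 94×17.4 = 99.4): to t=0 gives 260 → profitable ✗; to t=16.6 gives 1174 − 94×16.6 = -386.4 → no gain ✓.
Moderate (own payoff 1174 − 165×16.6 = -1565): to t=0 gives 260 → profitable ✗; to t=17.4 gives 1735 − 165×17.4 = -1136 → profitable ✗.
Weak (own payoff 260): to t=16.6 gives 1174 − 195×16.6 = -2063 → no gain ✓; to t=17.4 gives 1735 − 195×17.4 = -1658 → no gain ✓.
3 of the 6 constraints hold; not an equilibrium.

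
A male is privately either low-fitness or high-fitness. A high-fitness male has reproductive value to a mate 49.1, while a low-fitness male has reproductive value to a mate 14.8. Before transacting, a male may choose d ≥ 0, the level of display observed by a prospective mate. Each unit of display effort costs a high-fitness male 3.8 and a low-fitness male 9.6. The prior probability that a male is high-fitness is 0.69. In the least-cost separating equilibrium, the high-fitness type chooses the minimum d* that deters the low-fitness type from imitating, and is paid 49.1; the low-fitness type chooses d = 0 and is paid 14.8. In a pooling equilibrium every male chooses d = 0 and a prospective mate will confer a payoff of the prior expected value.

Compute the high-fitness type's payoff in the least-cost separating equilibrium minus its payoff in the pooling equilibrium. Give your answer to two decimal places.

-2.94

Least-cost separating signal: d* solves 14.8 = 49.1 − 9.6·d*, so d* = (49.1 − 14.8)/9.6 ≈ 3.5729.
High-fitness type's separating payoff: 49.1 − 3.8 × d* = 49.1 − 3.8 × (49.1 − 14.8)/9.6 = 49.1 − 130.34/9.6 ≈ 35.5229.
Pooling payoff: 0.69 × 49.1 + 0.31 × 14.8 = 38.467.
Difference: 35.5229 − 38.467 = -2.9441, i.e. -2.94 to two decimal places.
The high-fitness type would prefer the pooling outcome.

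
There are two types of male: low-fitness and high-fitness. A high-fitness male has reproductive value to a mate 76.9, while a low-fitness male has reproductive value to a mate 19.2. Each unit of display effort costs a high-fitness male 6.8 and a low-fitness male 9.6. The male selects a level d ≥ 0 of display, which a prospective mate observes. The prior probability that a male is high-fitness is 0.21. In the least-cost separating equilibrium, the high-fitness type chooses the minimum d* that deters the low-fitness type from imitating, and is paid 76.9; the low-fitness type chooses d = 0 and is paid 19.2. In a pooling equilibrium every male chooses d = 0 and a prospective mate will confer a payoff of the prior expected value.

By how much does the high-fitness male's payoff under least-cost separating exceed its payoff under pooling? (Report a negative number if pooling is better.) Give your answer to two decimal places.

4.71

Least-cost separating signal: d* solves 19.2 = 76.9 − 9.6·d*, so d* = (76.9 − 19.2)/9.6 ≈ 6.0104.
High-fitness type's separating payoff: 76.9 − 6.8 × d* = 76.9 − 6.8 × (76.9 − 19.2)/9.6 = 76.9 − 392.36/9.6 ≈ 36.0292.
Pooling payoff: 0.21 × 76.9 + 0.79 × 19.2 = 31.317.
Difference: 36.0292 − 31.317 = 4.7122, i.e. 4.71 to two decimal places.
The high-fitness type prefers to separate.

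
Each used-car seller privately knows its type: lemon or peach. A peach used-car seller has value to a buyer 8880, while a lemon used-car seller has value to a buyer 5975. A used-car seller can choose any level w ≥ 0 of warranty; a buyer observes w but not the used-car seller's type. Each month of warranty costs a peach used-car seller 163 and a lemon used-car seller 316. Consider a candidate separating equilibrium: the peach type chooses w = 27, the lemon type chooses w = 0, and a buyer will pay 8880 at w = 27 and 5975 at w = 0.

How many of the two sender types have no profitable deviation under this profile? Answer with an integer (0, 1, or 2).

Lemon type: stay at 0 → 5975; mimic → 8880 − 316 × 27 = 348. IC holds (5975 ≥ 348).
Peach type: signal → 8880 − 163 × 27 = 4479; deviate to 0 → 5975. IC fails (4479 < 5975).
1 of 2 constraints hold, so this profile is not an equilibrium.

1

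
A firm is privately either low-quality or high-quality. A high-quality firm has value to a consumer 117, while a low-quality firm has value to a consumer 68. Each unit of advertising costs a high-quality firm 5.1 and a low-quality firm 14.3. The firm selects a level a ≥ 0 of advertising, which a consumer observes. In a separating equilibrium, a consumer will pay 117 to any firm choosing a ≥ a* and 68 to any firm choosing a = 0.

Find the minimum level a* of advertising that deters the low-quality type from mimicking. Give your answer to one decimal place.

A low-quality firm choosing a = 0 receives 68.
Imitating at a* instead would pay 117 at cost 14.3·a*, netting 117 − 14.3·a*.
Indifference: 68 = 117 − 14.3·a*, so a* = (117 − 68) / 14.3 ≈ 3.4.
This is the low-quality type's binding incentive-compatibility constraint; any a ≥ 3.4 sustains separation on that side.

3.4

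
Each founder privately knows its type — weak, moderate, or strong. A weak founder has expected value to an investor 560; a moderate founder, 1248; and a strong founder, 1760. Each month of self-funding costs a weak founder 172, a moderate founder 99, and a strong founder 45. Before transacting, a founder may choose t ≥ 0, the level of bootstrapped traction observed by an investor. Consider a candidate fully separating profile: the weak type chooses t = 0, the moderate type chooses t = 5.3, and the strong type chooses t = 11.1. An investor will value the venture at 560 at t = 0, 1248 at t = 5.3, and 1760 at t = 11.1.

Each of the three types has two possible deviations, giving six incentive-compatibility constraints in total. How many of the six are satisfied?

6

Moderate (own payoff 1248 − 99×5.3 = 723.3): to t=0 gives 560 → no gain ✓; to t=11.1 gives 1760 − 99×11.1 = 661.1 → no gain ✓.
Weak (own payoff 560): to t=5.3 gives 1248 − 172×5.3 = 336.4 → no gain ✓; to t=11.1 gives 1760 − 172×11.1 = -149.2 → no gain ✓.
Strong (own payoff 1760 − 45×11.1 = 1260.5): to t=0 gives 560 → no gain ✓; to t=5.3 gives 1248 − 45×5.3 = 1009.5 → no gain ✓.
6 of the 6 constraints hold; this profile is a separating equilibrium.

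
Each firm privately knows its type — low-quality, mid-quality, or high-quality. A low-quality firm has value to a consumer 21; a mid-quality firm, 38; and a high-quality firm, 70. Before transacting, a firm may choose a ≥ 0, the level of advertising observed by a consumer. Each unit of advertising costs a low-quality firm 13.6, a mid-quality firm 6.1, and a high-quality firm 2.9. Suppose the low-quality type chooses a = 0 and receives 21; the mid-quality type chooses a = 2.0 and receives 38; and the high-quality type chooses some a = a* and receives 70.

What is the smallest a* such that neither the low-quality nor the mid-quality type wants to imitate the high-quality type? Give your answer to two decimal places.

Low-quality type (on-path payoff 21) won't mimic when 21 ≥ 70 − 13.6·a*, i.e. a* ≥ 3.60.
Mid-quality type (on-path payoff 38 − 6.1×2.0 = 25.8) won't mimic when 25.8 ≥ 70 − 6.1·a*, i.e. a* ≥ 7.25.
Both must hold, so a* = max(3.60, 7.25) = 7.25. The mid-quality type's constraint binds.

7.25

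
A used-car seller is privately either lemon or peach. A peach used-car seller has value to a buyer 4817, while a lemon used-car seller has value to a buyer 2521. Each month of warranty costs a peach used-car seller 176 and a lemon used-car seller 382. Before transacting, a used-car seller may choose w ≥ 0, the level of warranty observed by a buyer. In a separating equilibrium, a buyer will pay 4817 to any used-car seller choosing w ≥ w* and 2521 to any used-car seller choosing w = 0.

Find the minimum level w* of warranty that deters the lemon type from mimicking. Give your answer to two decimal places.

A lemon used-car seller choosing w = 0 receives 2521.
Imitating at w* instead would pay 4817 at cost 382·w*, netting 4817 − 382·w*.
Indifference: 2521 = 4817 − 382·w*, so w* = (4817 − 2521) / 382 ≈ 6.01.
This is the lemon type's binding incentive-compatibility constraint; any w ≥ 6.01 sustains separation on that side.

6.01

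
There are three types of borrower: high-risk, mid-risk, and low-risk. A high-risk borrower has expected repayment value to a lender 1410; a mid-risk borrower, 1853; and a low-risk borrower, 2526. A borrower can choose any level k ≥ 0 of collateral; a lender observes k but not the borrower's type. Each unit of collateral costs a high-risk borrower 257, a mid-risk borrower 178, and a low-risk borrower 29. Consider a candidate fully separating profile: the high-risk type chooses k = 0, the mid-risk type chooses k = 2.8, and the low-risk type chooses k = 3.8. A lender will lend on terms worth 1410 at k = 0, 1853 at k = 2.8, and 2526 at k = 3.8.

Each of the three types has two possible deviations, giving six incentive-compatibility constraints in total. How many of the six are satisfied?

High-risk (own payoff 1410): to k=2.8 gives 1853 − 257×2.8 = 1133.4 → no gain ✓; to k=3.8 gives 2526 − 257×3.8 = 1549.4 → profitable ✗.
Low-risk (own payoff 2526 − 29×3.8 = 2415.8): to k=0 gives 1410 → no gain ✓; to k=2.8 gives 1853 − 29×2.8 = 1771.8 → no gain ✓.
Mid-risk (own payoff 1853 − 178×2.8 = 1354.6): to k=0 gives 1410 → profitable ✗; to k=3.8 gives 2526 − 178×3.8 = 1849.6 → profitable ✗.
3 of the 6 constraints hold; not an equilibrium.

3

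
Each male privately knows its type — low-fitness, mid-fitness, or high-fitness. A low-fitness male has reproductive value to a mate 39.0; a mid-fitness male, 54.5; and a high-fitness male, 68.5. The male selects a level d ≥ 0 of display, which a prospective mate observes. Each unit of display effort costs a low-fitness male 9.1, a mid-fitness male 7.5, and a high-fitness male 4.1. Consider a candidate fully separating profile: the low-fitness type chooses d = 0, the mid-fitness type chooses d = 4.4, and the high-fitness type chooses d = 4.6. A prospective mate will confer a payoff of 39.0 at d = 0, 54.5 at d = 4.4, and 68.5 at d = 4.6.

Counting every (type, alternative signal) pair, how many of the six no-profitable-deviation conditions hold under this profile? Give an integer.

4

Low-fitness (own payoff 39.0): to d=4.4 gives 54.5 − 9.1×4.4 = 14.46 → no gain ✓; to d=4.6 gives 68.5 − 9.1×4.6 = 26.64 → no gain ✓.
High-fitness (own payoff 68.5 − 4.1×4.6 = 49.64): to d=0 gives 39.0 → no gain ✓; to d=4.4 gives 54.5 − 4.1×4.4 = 36.46 → no gain ✓.
Mid-fitness (own payoff 54.5 − 7.5×4.4 = 21.5): to d=0 gives 39.0 → profitable ✗; to d=4.6 gives 68.5 − 7.5×4.6 = 34 → profitable ✗.
4 of the 6 constraints hold; not an equilibrium.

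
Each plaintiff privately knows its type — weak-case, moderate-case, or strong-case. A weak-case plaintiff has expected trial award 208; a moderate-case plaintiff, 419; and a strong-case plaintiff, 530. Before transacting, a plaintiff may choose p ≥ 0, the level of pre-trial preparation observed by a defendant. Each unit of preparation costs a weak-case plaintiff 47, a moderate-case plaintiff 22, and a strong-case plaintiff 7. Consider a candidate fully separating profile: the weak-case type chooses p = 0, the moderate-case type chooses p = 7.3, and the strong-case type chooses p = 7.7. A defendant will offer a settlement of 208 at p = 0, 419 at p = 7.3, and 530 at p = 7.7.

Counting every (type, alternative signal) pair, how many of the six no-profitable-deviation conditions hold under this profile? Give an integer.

5

Strong-case (own payoff 530 − 7×7.7 = 476.1): to p=0 gives 208 → no gain ✓; to p=7.3 gives 419 − 7×7.3 = 367.9 → no gain ✓.
Weak-case (own payoff 208): to p=7.3 gives 419 − 47×7.3 = 75.9 → no gain ✓; to p=7.7 gives 530 − 47×7.7 = 168.1 → no gain ✓.
Moderate-case (own payoff 419 − 22×7.3 = 258.4): to p=0 gives 208 → no gain ✓; to p=7.7 gives 530 − 22×7.7 = 360.6 → profitable ✗.
5 of the 6 constraints hold; not an equilibrium.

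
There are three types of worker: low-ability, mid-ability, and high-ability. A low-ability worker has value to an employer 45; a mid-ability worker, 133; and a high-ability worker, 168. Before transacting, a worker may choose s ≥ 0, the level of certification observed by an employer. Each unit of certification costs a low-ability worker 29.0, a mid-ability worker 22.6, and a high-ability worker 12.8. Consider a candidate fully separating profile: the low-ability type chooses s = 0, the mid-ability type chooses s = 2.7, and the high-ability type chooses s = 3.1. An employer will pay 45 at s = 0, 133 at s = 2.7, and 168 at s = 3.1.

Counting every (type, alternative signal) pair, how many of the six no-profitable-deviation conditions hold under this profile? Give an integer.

Low-ability (own payoff 45): to s=2.7 gives 133 − 29.0×2.7 = 54.7 → profitable ✗; to s=3.1 gives 168 − 29.0×3.1 = 78.1 → profitable ✗.
Mid-ability (own payoff 133 − 22.6×2.7 = 71.98): to s=0 gives 45 → no gain ✓; to s=3.1 gives 168 − 22.6×3.1 = 97.94 → profitable ✗.
High-ability (own payoff 168 − 12.8×3.1 = 128.32): to s=0 gives 45 → no gain ✓; to s=2.7 gives 133 − 12.8×2.7 = 98.44 → no gain ✓.
3 of the 6 constraints hold; not an equilibrium.

3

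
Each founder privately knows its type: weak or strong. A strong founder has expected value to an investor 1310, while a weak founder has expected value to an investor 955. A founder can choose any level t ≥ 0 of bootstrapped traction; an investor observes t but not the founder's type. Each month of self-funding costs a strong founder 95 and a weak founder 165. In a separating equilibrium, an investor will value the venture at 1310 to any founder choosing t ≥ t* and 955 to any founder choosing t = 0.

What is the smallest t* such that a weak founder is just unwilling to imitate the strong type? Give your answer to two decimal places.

2.15

A weak founder choosing t = 0 receives 955.
Imitating at t* instead would pay 1310 at cost 165·t*, netting 1310 − 165·t*.
Indifference: 955 = 1310 − 165·t*, so t* = (1310 − 955) / 165 ≈ 2.15.
This is the weak type's binding incentive-compatibility constraint; any t ≥ 2.15 sustains separation on that side.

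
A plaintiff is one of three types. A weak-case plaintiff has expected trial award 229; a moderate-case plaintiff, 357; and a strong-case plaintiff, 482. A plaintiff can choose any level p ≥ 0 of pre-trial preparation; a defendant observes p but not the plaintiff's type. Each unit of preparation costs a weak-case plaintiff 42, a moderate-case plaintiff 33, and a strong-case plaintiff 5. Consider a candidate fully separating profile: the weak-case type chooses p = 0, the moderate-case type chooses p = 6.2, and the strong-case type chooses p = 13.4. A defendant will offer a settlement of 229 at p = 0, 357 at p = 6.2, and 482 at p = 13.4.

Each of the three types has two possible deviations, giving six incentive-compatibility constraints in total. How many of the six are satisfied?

5

Moderate-case (own payoff 357 − 33×6.2 = 152.4): to p=0 gives 229 → profitable ✗; to p=13.4 gives 482 − 33×13.4 = 39.8 → no gain ✓.
Strong-case (own payoff 482 − 5×13.4 = 415): to p=0 gives 229 → no gain ✓; to p=6.2 gives 357 − 5×6.2 = 326 → no gain ✓.
Weak-case (own payoff 229): to p=6.2 gives 357 − 42×6.2 = 96.6 → no gain ✓; to p=13.4 gives 482 − 42×13.4 = -80.8 → no gain ✓.
5 of the 6 constraints hold; not an equilibrium.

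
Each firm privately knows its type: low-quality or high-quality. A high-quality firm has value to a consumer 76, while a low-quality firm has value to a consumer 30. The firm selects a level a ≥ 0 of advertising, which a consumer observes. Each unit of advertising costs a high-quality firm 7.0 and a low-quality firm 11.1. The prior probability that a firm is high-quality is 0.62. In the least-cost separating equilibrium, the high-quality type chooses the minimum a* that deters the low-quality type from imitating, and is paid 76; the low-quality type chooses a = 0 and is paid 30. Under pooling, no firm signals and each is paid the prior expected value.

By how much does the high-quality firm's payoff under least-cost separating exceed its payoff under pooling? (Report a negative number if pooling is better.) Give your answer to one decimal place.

Least-cost separating signal: a* solves 30 = 76 − 11.1·a*, so a* = (76 − 30)/11.1 ≈ 4.1441.
High-quality type's separating payoff: 76 − 7.0 × a* = 76 − 7.0 × (76 − 30)/11.1 = 76 − 322/11.1 ≈ 46.991.
Pooling payoff: 0.62 × 76 + 0.38 × 30 = 58.52.
Difference: 46.991 − 58.52 = -11.529, i.e. -11.5 to one decimal place.
The high-quality type would prefer the pooling outcome.

-11.5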